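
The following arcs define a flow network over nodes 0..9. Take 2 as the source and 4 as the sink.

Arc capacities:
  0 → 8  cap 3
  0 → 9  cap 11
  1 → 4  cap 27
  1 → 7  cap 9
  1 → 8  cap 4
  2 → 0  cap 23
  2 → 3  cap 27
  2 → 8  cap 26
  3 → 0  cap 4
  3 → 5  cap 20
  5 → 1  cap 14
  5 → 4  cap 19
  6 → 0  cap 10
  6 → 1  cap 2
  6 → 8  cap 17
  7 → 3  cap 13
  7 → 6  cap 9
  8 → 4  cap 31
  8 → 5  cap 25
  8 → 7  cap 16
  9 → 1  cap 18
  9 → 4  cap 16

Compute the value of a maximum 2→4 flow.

Maximum flow value: 60

augment #1: 2→8→4 bottleneck 26, total now 26
augment #2: 2→0→8→4 bottleneck 3, total now 29
augment #3: 2→0→9→4 bottleneck 11, total now 40
augment #4: 2→3→5→4 bottleneck 19, total now 59
augment #5: 2→3→5→1→4 bottleneck 1, total now 60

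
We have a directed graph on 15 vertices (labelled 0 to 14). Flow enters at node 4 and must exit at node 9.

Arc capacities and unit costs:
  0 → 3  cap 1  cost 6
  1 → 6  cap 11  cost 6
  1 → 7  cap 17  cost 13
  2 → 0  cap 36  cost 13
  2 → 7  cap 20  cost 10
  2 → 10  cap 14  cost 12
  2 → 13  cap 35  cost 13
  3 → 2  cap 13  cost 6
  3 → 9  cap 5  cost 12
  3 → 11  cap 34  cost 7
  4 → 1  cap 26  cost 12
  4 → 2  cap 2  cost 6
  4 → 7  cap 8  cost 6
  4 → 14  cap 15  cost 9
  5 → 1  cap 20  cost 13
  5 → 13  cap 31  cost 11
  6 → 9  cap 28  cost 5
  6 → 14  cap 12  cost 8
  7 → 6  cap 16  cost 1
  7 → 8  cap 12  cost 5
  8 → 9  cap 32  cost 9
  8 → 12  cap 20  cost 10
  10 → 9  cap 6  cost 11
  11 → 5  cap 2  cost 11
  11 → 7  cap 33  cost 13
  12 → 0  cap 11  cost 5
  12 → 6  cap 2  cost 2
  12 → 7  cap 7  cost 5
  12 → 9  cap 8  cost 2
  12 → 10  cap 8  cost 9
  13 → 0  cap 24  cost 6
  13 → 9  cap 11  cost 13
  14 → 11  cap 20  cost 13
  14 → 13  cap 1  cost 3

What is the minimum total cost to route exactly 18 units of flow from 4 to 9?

Minimum cost for 18 units: 324

shortest-cost path #1: 4→7→6→9 push 8 @ unit cost 12 (adds 96)
shortest-cost path #2: 4→2→7→6→9 push 2 @ unit cost 22 (adds 44)
shortest-cost path #3: 4→1→6→9 push 8 @ unit cost 23 (adds 184)
total cost = 324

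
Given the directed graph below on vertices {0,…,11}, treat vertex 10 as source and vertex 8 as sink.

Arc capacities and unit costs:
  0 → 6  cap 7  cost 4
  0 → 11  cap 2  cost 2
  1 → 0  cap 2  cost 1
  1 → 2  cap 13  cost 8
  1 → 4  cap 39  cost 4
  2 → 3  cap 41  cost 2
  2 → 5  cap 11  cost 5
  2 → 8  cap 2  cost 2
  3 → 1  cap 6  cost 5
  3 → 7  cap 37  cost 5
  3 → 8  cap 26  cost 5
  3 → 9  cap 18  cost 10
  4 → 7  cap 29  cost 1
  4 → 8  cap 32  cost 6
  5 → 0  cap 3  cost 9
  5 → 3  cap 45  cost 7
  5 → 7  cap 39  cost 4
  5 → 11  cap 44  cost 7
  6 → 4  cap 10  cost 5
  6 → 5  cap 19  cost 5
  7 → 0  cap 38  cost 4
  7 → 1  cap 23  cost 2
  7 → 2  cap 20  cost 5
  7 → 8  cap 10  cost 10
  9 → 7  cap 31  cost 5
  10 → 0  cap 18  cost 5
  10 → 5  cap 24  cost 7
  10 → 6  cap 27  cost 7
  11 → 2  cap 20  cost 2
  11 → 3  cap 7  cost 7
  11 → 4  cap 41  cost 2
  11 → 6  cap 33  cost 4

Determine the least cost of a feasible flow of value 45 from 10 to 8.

Minimum cost for 45 units: 888

shortest-cost path #1: 10→0→11→2→8 push 2 @ unit cost 11 (adds 22)
shortest-cost path #2: 10→6→4→8 push 10 @ unit cost 18 (adds 180)
shortest-cost path #3: 10→5→3→8 push 24 @ unit cost 19 (adds 456)
shortest-cost path #4: 10→6→5→3→8 push 2 @ unit cost 24 (adds 48)
shortest-cost path #5: 10→6→5→7→8 push 7 @ unit cost 26 (adds 182)
total cost = 888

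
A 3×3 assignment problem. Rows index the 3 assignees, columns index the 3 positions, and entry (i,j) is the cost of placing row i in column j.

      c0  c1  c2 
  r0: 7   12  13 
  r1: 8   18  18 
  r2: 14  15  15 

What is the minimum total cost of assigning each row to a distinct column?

optimal assignment: row0→col1 (cost 12), row1→col0 (cost 8), row2→col2 (cost 15)
total = 12 + 8 + 15 = 35

Minimum assignment cost: 35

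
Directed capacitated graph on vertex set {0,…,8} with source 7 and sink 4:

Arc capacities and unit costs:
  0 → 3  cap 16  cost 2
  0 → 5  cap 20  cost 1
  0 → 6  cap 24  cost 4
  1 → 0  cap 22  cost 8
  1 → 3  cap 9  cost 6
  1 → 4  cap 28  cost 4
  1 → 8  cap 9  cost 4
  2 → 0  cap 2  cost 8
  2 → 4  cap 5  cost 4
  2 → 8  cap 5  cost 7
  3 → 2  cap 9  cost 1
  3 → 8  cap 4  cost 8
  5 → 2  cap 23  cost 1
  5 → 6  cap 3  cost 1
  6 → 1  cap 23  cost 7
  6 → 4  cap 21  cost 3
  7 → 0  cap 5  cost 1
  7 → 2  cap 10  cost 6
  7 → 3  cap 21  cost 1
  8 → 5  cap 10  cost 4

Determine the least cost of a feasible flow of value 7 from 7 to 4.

shortest-cost path #1: 7→0→5→6→4 push 3 @ unit cost 6 (adds 18)
shortest-cost path #2: 7→3→2→4 push 4 @ unit cost 6 (adds 24)
total cost = 42

Minimum cost for 7 units: 42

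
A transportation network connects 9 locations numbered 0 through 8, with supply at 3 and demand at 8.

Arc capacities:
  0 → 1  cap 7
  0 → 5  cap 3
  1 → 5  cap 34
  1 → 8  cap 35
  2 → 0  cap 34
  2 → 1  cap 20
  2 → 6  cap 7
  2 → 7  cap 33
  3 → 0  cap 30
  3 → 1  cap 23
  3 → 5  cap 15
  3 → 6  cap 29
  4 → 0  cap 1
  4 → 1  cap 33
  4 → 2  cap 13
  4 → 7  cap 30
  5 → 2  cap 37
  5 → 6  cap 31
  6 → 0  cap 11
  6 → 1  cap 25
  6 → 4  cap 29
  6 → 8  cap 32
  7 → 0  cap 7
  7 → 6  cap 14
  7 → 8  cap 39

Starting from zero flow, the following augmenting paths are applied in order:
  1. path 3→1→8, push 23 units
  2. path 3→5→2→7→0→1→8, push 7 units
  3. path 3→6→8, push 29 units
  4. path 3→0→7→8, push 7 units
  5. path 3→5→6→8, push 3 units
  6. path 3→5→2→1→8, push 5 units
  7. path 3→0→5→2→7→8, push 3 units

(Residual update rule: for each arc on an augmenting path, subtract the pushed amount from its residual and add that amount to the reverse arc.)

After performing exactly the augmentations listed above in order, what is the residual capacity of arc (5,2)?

after path 1 (3→1→8, push 23): res(5,2)=37
after path 2 (3→5→2→7→0→1→8, push 7): res(5,2)=30
after path 3 (3→6→8, push 29): res(5,2)=30
after path 4 (3→0→7→8, push 7): res(5,2)=30
after path 5 (3→5→6→8, push 3): res(5,2)=30
after path 6 (3→5→2→1→8, push 5): res(5,2)=25
after path 7 (3→0→5→2→7→8, push 3): res(5,2)=22

Residual capacity of (5,2): 22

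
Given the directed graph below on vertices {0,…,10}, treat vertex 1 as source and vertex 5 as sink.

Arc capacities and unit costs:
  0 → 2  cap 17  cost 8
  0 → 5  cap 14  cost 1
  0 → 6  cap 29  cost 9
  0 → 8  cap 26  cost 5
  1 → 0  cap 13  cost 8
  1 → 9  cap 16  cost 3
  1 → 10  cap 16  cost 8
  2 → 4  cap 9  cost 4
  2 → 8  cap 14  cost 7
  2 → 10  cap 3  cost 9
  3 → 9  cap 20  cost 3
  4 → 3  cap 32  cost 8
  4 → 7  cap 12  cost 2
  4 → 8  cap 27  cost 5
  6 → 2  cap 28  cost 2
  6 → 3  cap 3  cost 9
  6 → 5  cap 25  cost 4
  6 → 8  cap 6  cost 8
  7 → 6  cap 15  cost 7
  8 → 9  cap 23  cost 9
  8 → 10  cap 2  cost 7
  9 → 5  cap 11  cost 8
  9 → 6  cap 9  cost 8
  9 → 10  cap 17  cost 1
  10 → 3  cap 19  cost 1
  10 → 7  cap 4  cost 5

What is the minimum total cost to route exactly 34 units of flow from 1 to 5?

Minimum cost for 34 units: 433

shortest-cost path #1: 1→0→5 push 13 @ unit cost 9 (adds 117)
shortest-cost path #2: 1→9→5 push 11 @ unit cost 11 (adds 121)
shortest-cost path #3: 1→9→6→5 push 5 @ unit cost 15 (adds 75)
shortest-cost path #4: 1→10→7→6→5 push 4 @ unit cost 24 (adds 96)
shortest-cost path #5: 1→10→3→9→6→5 push 1 @ unit cost 24 (adds 24)
total cost = 433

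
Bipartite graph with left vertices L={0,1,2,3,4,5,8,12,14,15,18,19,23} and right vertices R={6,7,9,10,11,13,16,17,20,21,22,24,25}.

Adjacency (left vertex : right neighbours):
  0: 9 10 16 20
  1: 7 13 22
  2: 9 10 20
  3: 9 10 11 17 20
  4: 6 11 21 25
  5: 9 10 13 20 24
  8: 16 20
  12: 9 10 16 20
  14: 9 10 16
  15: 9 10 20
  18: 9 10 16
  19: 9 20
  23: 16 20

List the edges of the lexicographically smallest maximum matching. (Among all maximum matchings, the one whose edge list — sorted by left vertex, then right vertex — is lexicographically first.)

|M| = 8 (so the lex-smallest maximum matching has 8 edges)
process left vertices in ascending order; for each, take the smallest-labelled available neighbour that still permits 8 edges overall, or leave it unmatched if none does
lex-smallest matching: {0-9, 1-7, 2-10, 3-11, 4-6, 5-13, 8-16, 12-20}

Lex-smallest maximum matching: {(0,9), (1,7), (2,10), (3,11), (4,6), (5,13), (8,16), (12,20)}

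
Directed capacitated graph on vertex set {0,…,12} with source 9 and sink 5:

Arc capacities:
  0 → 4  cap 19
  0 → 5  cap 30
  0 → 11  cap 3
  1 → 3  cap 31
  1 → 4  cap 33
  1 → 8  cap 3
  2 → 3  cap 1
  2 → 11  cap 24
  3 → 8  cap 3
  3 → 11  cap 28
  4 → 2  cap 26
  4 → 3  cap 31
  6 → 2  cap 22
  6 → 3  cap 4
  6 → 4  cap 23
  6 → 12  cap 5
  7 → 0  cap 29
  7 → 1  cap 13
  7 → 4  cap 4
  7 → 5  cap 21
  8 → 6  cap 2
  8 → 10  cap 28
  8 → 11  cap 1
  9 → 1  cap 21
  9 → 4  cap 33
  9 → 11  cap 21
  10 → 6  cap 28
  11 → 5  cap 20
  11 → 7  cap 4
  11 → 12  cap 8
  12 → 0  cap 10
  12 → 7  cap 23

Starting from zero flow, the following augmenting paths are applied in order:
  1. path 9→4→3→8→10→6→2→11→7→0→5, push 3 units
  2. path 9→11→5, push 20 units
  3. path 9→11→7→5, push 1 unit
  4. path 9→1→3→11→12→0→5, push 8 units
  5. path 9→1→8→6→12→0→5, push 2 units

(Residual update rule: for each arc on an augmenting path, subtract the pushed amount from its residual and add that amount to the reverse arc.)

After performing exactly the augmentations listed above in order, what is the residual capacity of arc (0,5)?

after path 1 (9→4→3→8→10→6→2→11→7→0→5, push 3): res(0,5)=27
after path 2 (9→11→5, push 20): res(0,5)=27
after path 3 (9→11→7→5, push 1): res(0,5)=27
after path 4 (9→1→3→11→12→0→5, push 8): res(0,5)=19
after path 5 (9→1→8→6→12→0→5, push 2): res(0,5)=17

Residual capacity of (0,5): 17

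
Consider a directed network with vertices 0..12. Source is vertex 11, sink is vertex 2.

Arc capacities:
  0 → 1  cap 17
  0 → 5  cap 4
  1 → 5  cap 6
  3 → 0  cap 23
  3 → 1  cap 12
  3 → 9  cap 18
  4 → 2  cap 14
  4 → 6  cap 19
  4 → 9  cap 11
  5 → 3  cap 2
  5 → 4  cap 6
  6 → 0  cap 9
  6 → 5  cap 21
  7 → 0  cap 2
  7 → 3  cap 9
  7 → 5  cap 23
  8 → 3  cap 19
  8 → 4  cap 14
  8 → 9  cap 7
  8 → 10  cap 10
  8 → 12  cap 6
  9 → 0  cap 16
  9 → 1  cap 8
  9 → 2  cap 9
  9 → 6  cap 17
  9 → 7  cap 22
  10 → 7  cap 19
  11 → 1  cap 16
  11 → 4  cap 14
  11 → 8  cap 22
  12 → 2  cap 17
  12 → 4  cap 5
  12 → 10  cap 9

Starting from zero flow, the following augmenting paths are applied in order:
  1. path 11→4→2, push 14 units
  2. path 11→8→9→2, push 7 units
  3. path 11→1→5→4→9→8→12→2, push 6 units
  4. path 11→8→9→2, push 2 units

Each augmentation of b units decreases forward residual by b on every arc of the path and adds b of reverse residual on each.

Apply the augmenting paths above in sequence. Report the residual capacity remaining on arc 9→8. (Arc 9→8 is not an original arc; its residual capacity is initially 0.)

after path 1 (11→4→2, push 14): res(9,8)=0
after path 2 (11→8→9→2, push 7): res(9,8)=7
after path 3 (11→1→5→4→9→8→12→2, push 6): res(9,8)=1
after path 4 (11→8→9→2, push 2): res(9,8)=3

Residual capacity of (9,8): 3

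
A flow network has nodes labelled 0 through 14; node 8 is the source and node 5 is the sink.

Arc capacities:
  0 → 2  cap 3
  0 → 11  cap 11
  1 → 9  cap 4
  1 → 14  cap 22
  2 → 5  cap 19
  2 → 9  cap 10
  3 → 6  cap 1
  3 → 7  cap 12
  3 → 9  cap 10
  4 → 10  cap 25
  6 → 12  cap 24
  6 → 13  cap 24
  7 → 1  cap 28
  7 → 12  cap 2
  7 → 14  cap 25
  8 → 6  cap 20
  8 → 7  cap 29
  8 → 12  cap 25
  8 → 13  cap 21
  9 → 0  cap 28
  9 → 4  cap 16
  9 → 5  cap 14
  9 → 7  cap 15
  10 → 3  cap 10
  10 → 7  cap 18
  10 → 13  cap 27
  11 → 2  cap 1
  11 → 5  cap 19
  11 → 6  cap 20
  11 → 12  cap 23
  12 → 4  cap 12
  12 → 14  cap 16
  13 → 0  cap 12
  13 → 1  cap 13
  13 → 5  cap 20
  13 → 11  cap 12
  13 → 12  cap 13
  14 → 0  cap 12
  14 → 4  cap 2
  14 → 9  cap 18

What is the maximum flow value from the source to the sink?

Maximum flow value: 57

augment #1: 8→13→5 bottleneck 20, total now 20
augment #2: 8→13→11→5 bottleneck 1, total now 21
augment #3: 8→6→13→11→5 bottleneck 11, total now 32
augment #4: 8→7→1→9→5 bottleneck 4, total now 36
augment #5: 8→7→14→9→5 bottleneck 10, total now 46
augment #6: 8→6→13→0→2→5 bottleneck 3, total now 49
augment #7: 8→6→13→0→11→5 bottleneck 6, total now 55
augment #8: 8→7→14→0→11→5 bottleneck 1, total now 56
augment #9: 8→7→14→0→11→2→5 bottleneck 1, total now 57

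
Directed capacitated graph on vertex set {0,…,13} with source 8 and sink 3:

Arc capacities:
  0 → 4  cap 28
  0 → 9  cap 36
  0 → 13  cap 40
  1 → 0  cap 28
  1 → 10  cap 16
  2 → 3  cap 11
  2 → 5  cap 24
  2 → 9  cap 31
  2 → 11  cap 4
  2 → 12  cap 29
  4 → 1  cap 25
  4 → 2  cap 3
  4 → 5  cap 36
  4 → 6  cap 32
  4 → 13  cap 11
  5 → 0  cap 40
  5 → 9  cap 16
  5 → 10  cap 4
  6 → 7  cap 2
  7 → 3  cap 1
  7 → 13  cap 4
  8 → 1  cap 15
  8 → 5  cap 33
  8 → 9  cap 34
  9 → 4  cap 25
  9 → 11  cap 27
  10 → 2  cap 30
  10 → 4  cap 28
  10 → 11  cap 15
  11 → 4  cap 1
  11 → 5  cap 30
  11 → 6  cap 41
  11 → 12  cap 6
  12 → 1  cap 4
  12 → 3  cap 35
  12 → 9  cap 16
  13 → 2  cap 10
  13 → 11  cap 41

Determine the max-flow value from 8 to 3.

augment #1: 8→1→10→2→3 bottleneck 11, total now 11
augment #2: 8→9→11→12→3 bottleneck 6, total now 17
augment #3: 8→1→10→2→12→3 bottleneck 4, total now 21
augment #4: 8→5→10→2→12→3 bottleneck 4, total now 25
augment #5: 8→9→4→2→12→3 bottleneck 3, total now 28
augment #6: 8→9→4→6→7→3 bottleneck 1, total now 29
augment #7: 8→5→0→13→2→12→3 bottleneck 10, total now 39
augment #8: 8→9→4→1→10→2→12→3 bottleneck 1, total now 40

Maximum flow value: 40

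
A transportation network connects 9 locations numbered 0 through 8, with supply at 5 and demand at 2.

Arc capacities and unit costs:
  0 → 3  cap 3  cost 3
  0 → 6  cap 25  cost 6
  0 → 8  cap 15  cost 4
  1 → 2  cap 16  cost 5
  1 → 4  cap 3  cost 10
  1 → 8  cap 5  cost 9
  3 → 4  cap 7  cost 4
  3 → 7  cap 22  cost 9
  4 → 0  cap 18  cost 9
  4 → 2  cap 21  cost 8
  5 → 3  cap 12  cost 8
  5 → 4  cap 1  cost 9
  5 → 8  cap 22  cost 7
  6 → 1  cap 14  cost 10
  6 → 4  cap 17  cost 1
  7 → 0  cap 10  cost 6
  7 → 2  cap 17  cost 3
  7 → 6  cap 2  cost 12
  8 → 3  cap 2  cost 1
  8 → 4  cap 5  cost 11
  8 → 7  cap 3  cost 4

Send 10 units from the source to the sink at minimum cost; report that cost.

Minimum cost for 10 units: 179

shortest-cost path #1: 5→8→7→2 push 3 @ unit cost 14 (adds 42)
shortest-cost path #2: 5→4→2 push 1 @ unit cost 17 (adds 17)
shortest-cost path #3: 5→3→4→2 push 6 @ unit cost 20 (adds 120)
total cost = 179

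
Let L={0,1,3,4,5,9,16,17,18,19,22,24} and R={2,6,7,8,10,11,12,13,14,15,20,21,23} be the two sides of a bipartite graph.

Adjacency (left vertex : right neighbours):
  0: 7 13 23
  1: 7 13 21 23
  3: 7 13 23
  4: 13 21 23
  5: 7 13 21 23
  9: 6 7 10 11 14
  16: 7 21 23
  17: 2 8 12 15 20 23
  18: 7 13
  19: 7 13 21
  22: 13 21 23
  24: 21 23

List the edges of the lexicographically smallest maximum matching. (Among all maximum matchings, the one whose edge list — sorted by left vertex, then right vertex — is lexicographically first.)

|M| = 6 (so the lex-smallest maximum matching has 6 edges)
process left vertices in ascending order; for each, take the smallest-labelled available neighbour that still permits 6 edges overall, or leave it unmatched if none does
lex-smallest matching: {0-7, 1-13, 3-23, 4-21, 9-6, 17-2}

Lex-smallest maximum matching: {(0,7), (1,13), (3,23), (4,21), (9,6), (17,2)}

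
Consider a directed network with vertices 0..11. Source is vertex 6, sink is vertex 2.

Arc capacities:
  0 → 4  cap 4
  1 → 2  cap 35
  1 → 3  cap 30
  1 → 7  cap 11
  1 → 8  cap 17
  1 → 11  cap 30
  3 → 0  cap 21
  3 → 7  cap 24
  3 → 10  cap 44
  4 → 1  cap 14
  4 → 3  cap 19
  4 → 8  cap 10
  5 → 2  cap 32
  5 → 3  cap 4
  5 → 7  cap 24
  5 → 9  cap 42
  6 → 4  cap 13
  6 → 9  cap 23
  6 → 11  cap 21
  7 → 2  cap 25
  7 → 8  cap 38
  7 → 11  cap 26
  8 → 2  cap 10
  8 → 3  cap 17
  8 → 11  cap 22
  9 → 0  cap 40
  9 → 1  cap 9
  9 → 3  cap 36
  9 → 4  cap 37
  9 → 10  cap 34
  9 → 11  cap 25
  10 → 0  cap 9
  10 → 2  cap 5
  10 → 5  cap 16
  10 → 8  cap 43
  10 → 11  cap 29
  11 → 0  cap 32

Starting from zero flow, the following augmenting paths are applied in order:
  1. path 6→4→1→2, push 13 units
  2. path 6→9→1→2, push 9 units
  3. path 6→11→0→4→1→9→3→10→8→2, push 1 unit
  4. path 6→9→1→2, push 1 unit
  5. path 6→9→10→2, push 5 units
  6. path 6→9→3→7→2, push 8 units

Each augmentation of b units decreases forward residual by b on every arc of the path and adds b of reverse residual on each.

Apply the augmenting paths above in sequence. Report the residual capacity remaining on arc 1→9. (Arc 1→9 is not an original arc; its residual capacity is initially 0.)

after path 1 (6→4→1→2, push 13): res(1,9)=0
after path 2 (6→9→1→2, push 9): res(1,9)=9
after path 3 (6→11→0→4→1→9→3→10→8→2, push 1): res(1,9)=8
after path 4 (6→9→1→2, push 1): res(1,9)=9
after path 5 (6→9→10→2, push 5): res(1,9)=9
after path 6 (6→9→3→7→2, push 8): res(1,9)=9

Residual capacity of (1,9): 9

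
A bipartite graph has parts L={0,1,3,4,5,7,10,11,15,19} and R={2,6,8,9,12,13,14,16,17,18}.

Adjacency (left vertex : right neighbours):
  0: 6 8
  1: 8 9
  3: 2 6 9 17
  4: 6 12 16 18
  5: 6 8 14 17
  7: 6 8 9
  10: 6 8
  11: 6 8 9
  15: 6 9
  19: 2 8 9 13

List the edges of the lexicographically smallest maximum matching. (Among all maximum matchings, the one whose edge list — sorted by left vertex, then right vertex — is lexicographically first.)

|M| = 7 (so the lex-smallest maximum matching has 7 edges)
process left vertices in ascending order; for each, take the smallest-labelled available neighbour that still permits 7 edges overall, or leave it unmatched if none does
lex-smallest matching: {0-6, 1-8, 3-2, 4-12, 5-14, 7-9, 19-13}

Lex-smallest maximum matching: {(0,6), (1,8), (3,2), (4,12), (5,14), (7,9), (19,13)}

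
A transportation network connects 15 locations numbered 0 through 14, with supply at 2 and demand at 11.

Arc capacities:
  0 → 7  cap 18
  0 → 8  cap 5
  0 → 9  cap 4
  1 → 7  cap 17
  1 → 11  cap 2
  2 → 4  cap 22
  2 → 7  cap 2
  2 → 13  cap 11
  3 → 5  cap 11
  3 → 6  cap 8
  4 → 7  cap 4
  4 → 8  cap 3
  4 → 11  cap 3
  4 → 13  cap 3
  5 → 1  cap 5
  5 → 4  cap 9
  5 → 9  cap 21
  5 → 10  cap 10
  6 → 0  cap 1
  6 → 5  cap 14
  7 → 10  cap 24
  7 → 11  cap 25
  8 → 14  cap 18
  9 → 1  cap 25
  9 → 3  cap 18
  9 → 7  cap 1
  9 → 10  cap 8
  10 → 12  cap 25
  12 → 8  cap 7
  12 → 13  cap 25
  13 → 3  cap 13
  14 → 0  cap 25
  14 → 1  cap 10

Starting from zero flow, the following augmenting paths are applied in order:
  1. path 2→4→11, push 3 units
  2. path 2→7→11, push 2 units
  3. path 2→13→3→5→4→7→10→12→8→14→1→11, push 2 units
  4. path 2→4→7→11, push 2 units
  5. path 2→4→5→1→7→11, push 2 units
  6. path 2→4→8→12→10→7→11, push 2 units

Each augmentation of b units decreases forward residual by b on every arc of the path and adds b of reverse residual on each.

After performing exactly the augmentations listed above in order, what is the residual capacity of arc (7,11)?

after path 1 (2→4→11, push 3): res(7,11)=25
after path 2 (2→7→11, push 2): res(7,11)=23
after path 3 (2→13→3→5→4→7→10→12→8→14→1→11, push 2): res(7,11)=23
after path 4 (2→4→7→11, push 2): res(7,11)=21
after path 5 (2→4→5→1→7→11, push 2): res(7,11)=19
after path 6 (2→4→8→12→10→7→11, push 2): res(7,11)=17

Residual capacity of (7,11): 17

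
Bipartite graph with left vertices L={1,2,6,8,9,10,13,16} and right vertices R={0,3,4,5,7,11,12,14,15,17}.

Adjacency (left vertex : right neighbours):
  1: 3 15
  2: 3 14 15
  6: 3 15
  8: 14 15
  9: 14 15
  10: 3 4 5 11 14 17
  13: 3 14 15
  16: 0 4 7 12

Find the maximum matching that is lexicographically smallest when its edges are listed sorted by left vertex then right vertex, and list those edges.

|M| = 5 (so the lex-smallest maximum matching has 5 edges)
process left vertices in ascending order; for each, take the smallest-labelled available neighbour that still permits 5 edges overall, or leave it unmatched if none does
lex-smallest matching: {1-3, 2-14, 6-15, 10-4, 16-0}

Lex-smallest maximum matching: {(1,3), (2,14), (6,15), (10,4), (16,0)}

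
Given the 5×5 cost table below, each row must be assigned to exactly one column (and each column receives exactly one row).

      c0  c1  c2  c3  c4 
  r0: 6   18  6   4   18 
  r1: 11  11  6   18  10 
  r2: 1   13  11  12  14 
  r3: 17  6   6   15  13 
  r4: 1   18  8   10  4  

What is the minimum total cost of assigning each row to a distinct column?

Minimum assignment cost: 21

optimal assignment: row0→col3 (cost 4), row1→col2 (cost 6), row2→col0 (cost 1), row3→col1 (cost 6), row4→col4 (cost 4)
total = 4 + 6 + 1 + 6 + 4 = 21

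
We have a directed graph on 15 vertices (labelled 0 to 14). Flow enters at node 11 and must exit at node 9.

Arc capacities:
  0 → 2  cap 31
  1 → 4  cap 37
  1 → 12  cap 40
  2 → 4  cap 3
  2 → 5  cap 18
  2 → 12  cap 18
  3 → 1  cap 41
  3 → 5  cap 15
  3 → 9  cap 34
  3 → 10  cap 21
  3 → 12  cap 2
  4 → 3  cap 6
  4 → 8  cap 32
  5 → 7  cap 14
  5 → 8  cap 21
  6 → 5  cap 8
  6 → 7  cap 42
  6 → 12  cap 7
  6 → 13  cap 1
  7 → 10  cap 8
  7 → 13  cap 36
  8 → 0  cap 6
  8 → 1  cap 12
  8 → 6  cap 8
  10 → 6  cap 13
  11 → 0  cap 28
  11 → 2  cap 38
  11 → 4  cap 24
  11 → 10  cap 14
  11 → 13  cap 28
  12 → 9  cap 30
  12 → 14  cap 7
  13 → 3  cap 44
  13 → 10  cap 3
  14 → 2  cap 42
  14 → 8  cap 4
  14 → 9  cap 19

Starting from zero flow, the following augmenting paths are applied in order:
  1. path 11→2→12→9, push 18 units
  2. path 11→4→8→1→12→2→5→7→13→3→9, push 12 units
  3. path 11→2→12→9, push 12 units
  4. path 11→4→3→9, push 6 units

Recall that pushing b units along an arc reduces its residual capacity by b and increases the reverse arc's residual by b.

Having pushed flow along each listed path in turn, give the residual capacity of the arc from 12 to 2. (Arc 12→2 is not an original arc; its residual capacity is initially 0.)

after path 1 (11→2→12→9, push 18): res(12,2)=18
after path 2 (11→4→8→1→12→2→5→7→13→3→9, push 12): res(12,2)=6
after path 3 (11→2→12→9, push 12): res(12,2)=18
after path 4 (11→4→3→9, push 6): res(12,2)=18

Residual capacity of (12,2): 18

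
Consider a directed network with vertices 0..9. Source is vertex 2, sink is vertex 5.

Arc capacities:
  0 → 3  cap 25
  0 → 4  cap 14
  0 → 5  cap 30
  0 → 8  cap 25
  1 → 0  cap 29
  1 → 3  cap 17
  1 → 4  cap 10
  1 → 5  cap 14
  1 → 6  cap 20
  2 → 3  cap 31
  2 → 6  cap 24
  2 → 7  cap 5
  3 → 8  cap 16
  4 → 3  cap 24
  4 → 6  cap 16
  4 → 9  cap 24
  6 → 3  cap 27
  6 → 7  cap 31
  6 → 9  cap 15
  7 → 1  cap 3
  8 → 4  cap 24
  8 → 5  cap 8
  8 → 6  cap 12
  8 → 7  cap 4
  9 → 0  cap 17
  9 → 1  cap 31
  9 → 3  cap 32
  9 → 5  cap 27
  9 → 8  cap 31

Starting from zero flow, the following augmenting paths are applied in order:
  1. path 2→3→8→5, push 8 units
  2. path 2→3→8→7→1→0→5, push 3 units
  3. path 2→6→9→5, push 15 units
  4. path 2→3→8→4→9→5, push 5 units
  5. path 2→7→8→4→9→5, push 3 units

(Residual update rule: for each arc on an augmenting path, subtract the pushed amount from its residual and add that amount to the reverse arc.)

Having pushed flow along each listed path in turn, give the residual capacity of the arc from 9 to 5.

Residual capacity of (9,5): 4

after path 1 (2→3→8→5, push 8): res(9,5)=27
after path 2 (2→3→8→7→1→0→5, push 3): res(9,5)=27
after path 3 (2→6→9→5, push 15): res(9,5)=12
after path 4 (2→3→8→4→9→5, push 5): res(9,5)=7
after path 5 (2→7→8→4→9→5, push 3): res(9,5)=4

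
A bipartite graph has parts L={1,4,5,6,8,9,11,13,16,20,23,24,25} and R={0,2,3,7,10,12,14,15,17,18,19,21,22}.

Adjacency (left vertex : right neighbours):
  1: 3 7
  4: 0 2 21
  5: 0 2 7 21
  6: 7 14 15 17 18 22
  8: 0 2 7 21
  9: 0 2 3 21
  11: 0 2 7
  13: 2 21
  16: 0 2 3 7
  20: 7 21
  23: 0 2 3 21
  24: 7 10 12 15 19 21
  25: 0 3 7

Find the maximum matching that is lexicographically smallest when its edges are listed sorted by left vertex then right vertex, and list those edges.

Lex-smallest maximum matching: {(1,3), (4,0), (5,2), (6,14), (8,7), (9,21), (24,10)}

|M| = 7 (so the lex-smallest maximum matching has 7 edges)
process left vertices in ascending order; for each, take the smallest-labelled available neighbour that still permits 7 edges overall, or leave it unmatched if none does
lex-smallest matching: {1-3, 4-0, 5-2, 6-14, 8-7, 9-21, 24-10}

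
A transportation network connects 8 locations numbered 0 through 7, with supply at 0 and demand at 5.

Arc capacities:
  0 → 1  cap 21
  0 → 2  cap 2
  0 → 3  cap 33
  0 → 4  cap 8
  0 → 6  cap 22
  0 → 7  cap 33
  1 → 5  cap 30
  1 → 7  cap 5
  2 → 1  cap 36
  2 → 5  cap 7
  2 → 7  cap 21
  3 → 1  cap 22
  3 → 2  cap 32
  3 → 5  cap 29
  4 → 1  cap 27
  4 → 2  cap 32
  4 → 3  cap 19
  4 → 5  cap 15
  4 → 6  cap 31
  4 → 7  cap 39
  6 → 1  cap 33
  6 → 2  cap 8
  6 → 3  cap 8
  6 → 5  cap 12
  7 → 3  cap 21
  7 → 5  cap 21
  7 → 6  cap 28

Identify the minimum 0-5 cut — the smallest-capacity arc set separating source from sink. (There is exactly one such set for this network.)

Min-cut arcs: {(0,4), (1,5), (2,5), (3,5), (6,5), (7,5)} (total capacity 107)

augment #1: 0→1→5 push 21
augment #2: 0→2→5 push 2
augment #3: 0→3→5 push 29
augment #4: 0→4→5 push 8
augment #5: 0→6→5 push 12
augment #6: 0→7→5 push 21
augment #7: 0→3→1→5 push 4
augment #8: 0→6→1→5 push 5
augment #9: 0→6→2→5 push 5
max flow = 107; residual-reachable set from 0 gives S-side
cut edges (S→T): {(0,4), (1,5), (2,5), (3,5), (6,5), (7,5)} total cap 107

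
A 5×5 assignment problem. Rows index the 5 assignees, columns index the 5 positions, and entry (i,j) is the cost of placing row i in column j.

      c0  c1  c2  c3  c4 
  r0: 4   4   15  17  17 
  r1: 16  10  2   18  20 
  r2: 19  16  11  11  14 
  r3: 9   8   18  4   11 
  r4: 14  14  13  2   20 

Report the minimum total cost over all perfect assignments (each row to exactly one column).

optimal assignment: row0→col0 (cost 4), row1→col2 (cost 2), row2→col4 (cost 14), row3→col1 (cost 8), row4→col3 (cost 2)
total = 4 + 2 + 14 + 8 + 2 = 30

Minimum assignment cost: 30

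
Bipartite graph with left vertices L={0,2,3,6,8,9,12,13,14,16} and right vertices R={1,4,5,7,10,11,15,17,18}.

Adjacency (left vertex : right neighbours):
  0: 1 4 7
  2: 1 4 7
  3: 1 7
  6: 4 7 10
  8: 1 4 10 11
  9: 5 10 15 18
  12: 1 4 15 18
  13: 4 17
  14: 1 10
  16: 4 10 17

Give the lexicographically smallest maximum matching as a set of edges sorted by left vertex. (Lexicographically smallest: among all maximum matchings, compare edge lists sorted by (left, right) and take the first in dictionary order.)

|M| = 8 (so the lex-smallest maximum matching has 8 edges)
process left vertices in ascending order; for each, take the smallest-labelled available neighbour that still permits 8 edges overall, or leave it unmatched if none does
lex-smallest matching: {0-1, 2-4, 3-7, 6-10, 8-11, 9-5, 12-15, 13-17}

Lex-smallest maximum matching: {(0,1), (2,4), (3,7), (6,10), (8,11), (9,5), (12,15), (13,17)}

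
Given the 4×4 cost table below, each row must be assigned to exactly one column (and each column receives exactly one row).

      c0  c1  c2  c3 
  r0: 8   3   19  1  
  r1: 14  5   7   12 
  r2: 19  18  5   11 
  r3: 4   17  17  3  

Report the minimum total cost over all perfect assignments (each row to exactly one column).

optimal assignment: row0→col3 (cost 1), row1→col1 (cost 5), row2→col2 (cost 5), row3→col0 (cost 4)
total = 1 + 5 + 5 + 4 = 15

Minimum assignment cost: 15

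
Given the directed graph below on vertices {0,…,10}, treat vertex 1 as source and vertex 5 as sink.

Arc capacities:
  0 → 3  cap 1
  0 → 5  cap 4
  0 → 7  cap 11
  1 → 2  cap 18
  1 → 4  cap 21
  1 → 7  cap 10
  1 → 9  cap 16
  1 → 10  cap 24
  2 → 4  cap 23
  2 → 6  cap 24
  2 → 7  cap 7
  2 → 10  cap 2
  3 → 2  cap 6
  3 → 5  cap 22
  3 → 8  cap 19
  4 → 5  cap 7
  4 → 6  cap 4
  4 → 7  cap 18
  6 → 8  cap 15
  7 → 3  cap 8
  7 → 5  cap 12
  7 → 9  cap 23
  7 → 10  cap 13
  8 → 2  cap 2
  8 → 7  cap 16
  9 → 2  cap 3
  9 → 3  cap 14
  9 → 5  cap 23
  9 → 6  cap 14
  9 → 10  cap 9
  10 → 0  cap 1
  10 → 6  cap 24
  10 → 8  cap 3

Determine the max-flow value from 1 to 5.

Maximum flow value: 65

augment #1: 1→4→5 bottleneck 7, total now 7
augment #2: 1→7→5 bottleneck 10, total now 17
augment #3: 1→9→5 bottleneck 16, total now 33
augment #4: 1→2→7→5 bottleneck 2, total now 35
augment #5: 1→10→0→5 bottleneck 1, total now 36
augment #6: 1→2→7→3→5 bottleneck 5, total now 41
augment #7: 1→4→7→3→5 bottleneck 3, total now 44
augment #8: 1→4→7→9→5 bottleneck 7, total now 51
augment #9: 1→4→7→9→3→5 bottleneck 4, total now 55
augment #10: 1→2→4→7→9→3→5 bottleneck 4, total now 59
augment #11: 1→10→8→7→9→3→5 bottleneck 3, total now 62
augment #12: 1→2→6→8→7→9→3→5 bottleneck 3, total now 65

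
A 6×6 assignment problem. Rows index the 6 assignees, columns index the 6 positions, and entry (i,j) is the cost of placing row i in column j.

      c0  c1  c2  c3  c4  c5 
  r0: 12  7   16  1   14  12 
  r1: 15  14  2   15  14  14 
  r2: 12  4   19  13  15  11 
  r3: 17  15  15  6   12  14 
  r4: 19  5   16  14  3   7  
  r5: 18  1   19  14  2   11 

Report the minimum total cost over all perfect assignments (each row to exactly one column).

one of 3 optimal assignments: row0→col0 (cost 12), row1→col2 (cost 2), row2→col1 (cost 4), row3→col3 (cost 6), row4→col5 (cost 7), row5→col4 (cost 2)
total = 12 + 2 + 4 + 6 + 7 + 2 = 33

Minimum assignment cost: 33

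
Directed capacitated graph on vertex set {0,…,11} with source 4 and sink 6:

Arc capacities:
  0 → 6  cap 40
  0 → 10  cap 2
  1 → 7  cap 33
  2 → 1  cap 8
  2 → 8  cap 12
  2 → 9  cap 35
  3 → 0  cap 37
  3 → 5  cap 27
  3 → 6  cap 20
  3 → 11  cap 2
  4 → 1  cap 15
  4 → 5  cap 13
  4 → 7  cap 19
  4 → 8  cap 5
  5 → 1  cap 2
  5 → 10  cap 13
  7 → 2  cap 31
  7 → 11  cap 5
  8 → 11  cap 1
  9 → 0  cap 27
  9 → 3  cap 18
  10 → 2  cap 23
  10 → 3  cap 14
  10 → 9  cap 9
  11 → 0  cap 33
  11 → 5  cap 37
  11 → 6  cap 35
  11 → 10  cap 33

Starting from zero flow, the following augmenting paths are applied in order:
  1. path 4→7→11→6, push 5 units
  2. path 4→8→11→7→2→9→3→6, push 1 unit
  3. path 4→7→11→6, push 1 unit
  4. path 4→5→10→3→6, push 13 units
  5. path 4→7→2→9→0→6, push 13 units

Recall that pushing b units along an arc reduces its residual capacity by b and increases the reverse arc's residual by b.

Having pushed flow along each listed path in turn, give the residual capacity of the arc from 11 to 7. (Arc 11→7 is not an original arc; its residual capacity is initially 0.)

Residual capacity of (11,7): 5

after path 1 (4→7→11→6, push 5): res(11,7)=5
after path 2 (4→8→11→7→2→9→3→6, push 1): res(11,7)=4
after path 3 (4→7→11→6, push 1): res(11,7)=5
after path 4 (4→5→10→3→6, push 13): res(11,7)=5
after path 5 (4→7→2→9→0→6, push 13): res(11,7)=5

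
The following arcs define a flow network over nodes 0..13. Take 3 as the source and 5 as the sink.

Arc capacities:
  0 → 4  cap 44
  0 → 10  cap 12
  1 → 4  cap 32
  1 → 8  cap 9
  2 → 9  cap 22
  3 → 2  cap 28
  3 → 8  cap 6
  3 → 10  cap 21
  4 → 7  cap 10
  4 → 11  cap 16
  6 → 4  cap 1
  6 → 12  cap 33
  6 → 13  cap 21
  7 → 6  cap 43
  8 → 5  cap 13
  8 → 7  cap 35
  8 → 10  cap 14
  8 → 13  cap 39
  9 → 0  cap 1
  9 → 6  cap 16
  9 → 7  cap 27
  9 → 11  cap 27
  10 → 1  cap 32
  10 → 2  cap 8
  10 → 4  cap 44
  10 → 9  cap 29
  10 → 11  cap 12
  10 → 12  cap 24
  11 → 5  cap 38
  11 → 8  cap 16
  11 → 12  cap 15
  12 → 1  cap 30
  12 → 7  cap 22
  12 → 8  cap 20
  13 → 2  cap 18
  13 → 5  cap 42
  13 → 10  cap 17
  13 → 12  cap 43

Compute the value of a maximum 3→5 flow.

Maximum flow value: 49

augment #1: 3→8→5 bottleneck 6, total now 6
augment #2: 3→10→11→5 bottleneck 12, total now 18
augment #3: 3→2→9→11→5 bottleneck 22, total now 40
augment #4: 3→10→1→8→5 bottleneck 7, total now 47
augment #5: 3→10→4→11→5 bottleneck 2, total now 49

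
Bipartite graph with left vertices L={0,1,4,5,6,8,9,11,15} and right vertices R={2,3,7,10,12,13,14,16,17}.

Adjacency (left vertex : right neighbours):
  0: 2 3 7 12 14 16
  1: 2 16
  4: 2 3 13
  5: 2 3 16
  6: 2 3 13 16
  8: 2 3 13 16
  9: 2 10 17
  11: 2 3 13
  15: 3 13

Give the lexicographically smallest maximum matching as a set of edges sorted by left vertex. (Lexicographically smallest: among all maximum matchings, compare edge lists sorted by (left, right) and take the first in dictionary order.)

|M| = 6 (so the lex-smallest maximum matching has 6 edges)
process left vertices in ascending order; for each, take the smallest-labelled available neighbour that still permits 6 edges overall, or leave it unmatched if none does
lex-smallest matching: {0-7, 1-2, 4-3, 5-16, 6-13, 9-10}

Lex-smallest maximum matching: {(0,7), (1,2), (4,3), (5,16), (6,13), (9,10)}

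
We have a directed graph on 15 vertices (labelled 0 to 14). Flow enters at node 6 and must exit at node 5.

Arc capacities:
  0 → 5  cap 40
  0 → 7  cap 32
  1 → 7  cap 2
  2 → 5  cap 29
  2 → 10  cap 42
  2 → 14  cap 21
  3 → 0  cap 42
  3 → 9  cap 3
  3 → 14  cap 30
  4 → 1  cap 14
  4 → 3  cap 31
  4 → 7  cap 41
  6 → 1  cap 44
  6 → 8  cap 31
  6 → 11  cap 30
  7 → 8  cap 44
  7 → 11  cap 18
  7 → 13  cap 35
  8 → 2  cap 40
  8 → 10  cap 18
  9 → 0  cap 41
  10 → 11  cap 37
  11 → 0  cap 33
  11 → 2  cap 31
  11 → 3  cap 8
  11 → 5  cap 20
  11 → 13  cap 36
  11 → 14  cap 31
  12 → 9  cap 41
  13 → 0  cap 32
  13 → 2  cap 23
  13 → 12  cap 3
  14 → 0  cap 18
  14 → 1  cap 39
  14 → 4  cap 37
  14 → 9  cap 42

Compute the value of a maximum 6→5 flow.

augment #1: 6→11→5 bottleneck 20, total now 20
augment #2: 6→8→2→5 bottleneck 29, total now 49
augment #3: 6→11→0→5 bottleneck 10, total now 59
augment #4: 6→1→7→11→0→5 bottleneck 2, total now 61
augment #5: 6→8→2→14→0→5 bottleneck 2, total now 63

Maximum flow value: 63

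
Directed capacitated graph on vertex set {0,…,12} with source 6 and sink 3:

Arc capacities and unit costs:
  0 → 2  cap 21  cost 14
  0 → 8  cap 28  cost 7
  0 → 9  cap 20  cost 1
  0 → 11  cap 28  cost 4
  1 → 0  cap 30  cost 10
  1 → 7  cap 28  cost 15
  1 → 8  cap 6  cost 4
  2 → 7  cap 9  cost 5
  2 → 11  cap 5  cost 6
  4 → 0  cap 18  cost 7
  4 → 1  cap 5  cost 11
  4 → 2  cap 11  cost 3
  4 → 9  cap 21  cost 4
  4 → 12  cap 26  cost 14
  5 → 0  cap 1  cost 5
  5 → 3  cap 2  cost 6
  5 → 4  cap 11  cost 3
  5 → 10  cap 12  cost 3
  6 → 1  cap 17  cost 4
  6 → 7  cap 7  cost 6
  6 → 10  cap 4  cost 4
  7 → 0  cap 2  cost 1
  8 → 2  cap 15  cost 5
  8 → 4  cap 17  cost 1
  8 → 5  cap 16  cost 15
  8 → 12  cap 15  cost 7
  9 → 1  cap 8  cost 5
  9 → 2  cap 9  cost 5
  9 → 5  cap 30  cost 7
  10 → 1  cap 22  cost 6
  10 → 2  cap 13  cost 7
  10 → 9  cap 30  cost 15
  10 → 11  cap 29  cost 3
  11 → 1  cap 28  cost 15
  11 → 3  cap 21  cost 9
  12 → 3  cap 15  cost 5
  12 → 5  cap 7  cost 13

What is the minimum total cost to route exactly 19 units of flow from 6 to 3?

shortest-cost path #1: 6→10→11→3 push 4 @ unit cost 16 (adds 64)
shortest-cost path #2: 6→7→0→11→3 push 2 @ unit cost 20 (adds 40)
shortest-cost path #3: 6→1→8→12→3 push 6 @ unit cost 20 (adds 120)
shortest-cost path #4: 6→1→0→11→3 push 7 @ unit cost 27 (adds 189)
total cost = 413

Minimum cost for 19 units: 413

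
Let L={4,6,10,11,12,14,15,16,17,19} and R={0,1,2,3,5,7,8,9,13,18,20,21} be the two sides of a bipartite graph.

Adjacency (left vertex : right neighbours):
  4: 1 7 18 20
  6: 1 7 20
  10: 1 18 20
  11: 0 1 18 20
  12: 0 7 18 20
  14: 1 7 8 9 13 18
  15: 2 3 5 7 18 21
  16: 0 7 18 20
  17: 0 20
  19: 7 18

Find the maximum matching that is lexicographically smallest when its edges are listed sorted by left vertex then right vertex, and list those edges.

|M| = 7 (so the lex-smallest maximum matching has 7 edges)
process left vertices in ascending order; for each, take the smallest-labelled available neighbour that still permits 7 edges overall, or leave it unmatched if none does
lex-smallest matching: {4-1, 6-7, 10-18, 11-0, 12-20, 14-8, 15-2}

Lex-smallest maximum matching: {(4,1), (6,7), (10,18), (11,0), (12,20), (14,8), (15,2)}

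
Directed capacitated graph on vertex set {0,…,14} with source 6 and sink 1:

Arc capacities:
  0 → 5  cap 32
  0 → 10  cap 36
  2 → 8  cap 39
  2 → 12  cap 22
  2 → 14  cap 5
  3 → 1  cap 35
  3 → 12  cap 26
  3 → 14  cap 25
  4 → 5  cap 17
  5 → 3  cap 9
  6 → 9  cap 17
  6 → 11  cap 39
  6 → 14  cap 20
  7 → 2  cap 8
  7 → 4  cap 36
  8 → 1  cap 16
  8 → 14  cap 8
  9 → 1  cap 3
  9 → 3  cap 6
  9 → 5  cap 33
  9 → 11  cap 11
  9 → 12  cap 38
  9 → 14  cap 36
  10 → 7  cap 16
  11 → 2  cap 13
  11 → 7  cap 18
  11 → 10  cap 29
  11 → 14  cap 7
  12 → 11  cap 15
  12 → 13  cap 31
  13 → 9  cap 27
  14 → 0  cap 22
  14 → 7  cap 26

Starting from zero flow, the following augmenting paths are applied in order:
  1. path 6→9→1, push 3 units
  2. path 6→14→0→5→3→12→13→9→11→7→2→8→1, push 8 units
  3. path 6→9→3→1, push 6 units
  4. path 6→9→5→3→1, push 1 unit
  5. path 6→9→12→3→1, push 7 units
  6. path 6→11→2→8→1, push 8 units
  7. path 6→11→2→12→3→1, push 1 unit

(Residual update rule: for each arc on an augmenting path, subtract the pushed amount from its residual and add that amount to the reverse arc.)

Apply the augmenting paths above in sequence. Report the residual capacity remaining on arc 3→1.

Residual capacity of (3,1): 20

after path 1 (6→9→1, push 3): res(3,1)=35
after path 2 (6→14→0→5→3→12→13→9→11→7→2→8→1, push 8): res(3,1)=35
after path 3 (6→9→3→1, push 6): res(3,1)=29
after path 4 (6→9→5→3→1, push 1): res(3,1)=28
after path 5 (6→9→12→3→1, push 7): res(3,1)=21
after path 6 (6→11→2→8→1, push 8): res(3,1)=21
after path 7 (6→11→2→12→3→1, push 1): res(3,1)=20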